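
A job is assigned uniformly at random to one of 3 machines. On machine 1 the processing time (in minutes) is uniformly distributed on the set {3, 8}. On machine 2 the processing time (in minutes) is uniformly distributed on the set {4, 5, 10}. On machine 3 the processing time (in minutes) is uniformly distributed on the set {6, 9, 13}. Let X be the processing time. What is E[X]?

127/18

E[X | machine 1] = (3+8)/2 = 11/2.
E[X | machine 2] = (4+5+10)/3 = 19/3.
E[X | machine 3] = (6+9+13)/3 = 28/3.
By the law of total expectation,
E[X] = (1/3)·(11/2) + (1/3)·(19/3) + (1/3)·(28/3) = 127/18.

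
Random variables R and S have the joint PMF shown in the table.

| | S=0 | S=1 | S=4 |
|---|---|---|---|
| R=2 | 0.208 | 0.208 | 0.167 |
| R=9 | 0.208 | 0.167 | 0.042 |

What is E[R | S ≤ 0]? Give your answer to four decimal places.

5.5000

P(S ≤ 0) = 0.416.
Σ R·P over the event = 2·(0.208) + 9·(0.208) = 2.288.
E[R | S ≤ 0] = (2.288) / (0.416) = 5.5000.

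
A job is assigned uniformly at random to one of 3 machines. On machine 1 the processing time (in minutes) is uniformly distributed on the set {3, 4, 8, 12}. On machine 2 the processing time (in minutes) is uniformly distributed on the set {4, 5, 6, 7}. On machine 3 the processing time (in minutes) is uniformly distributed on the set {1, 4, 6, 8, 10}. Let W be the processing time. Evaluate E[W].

361/60

E[W | machine 1] = (3+4+8+12)/4 = 27/4.
E[W | machine 2] = (4+5+6+7)/4 = 11/2.
E[W | machine 3] = (1+4+6+8+10)/5 = 29/5.
E[W] = (1/3)·(27/4) + (1/3)·(11/2) + (1/3)·(29/5) = 361/60.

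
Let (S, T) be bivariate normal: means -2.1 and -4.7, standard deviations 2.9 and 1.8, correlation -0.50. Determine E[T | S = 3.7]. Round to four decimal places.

-6.5000

The regression of T on S has slope ρ·σ_T/σ_S and passes through (μ_S, μ_T).
E[T | S=3.7] = -4.7 + (-0.50)·(1.8/2.9)·(3.7 − (-2.1)) = -4.7 + (-0.31034)·(5.8) = -6.5000.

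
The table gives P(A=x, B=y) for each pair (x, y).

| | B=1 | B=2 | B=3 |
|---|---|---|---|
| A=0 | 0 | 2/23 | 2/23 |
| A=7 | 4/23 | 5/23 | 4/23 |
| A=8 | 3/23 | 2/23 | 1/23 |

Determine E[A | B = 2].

P(B = 2) = 9/23.
Σ A·P over the event = 0·(2/23) + 7·(5/23) + 8·(2/23) = 51/23.
E[A | B = 2] = (51/23) / (9/23) = 17/3.

17/3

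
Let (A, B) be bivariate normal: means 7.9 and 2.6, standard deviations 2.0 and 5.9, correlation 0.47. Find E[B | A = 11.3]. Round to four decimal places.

7.3141

E[B | A=x] = μ_B + ρ(σ_B/σ_A)(x − μ_A) for jointly normal variables.
E[B | A=11.3] = 2.6 + (0.47)·(5.9/2.0)·(11.3 − (7.9)) = 2.6 + (1.3865)·(3.4) = 7.3141.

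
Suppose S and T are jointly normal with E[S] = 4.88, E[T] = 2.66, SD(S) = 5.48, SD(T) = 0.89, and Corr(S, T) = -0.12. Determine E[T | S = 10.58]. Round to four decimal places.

2.5489

For a bivariate normal, E[T | S=x] = μ_T + ρ·(σ_T/σ_S)·(x − μ_S).
E[T | S=10.58] = 2.66 + (-0.12)·(0.89/5.48)·(10.58 − (4.88)) = 2.66 + (-0.019489)·(5.7) = 2.5489.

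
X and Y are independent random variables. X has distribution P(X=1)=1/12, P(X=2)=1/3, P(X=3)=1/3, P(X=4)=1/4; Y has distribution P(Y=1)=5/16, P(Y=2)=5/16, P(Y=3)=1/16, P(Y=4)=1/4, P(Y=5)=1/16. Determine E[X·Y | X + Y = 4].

P(X + Y = 4) = 41/192.
Summing XY·P(x,y) over outcomes with X + Y = 4 gives 143/192.
E[X·Y | X + Y = 4] = (143/192) / (41/192) = 143/41.

143/41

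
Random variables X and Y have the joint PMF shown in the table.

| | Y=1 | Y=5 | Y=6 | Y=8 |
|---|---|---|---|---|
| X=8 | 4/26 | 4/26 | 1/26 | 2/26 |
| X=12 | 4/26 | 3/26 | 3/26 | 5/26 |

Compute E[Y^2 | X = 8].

268/11

P(X = 8) = 11/26.
Σ Y^2·P over the event = 1·(4/26) + 25·(4/26) + 36·(1/26) + 64·(2/26) = 134/13.
E[Y^2 | X = 8] = (134/13) / (11/26) = 268/11.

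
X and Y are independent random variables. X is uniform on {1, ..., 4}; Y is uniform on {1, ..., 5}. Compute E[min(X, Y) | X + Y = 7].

Outcomes with X + Y = 7: (2,5), (3,4), (4,3), each with probability 1/20.
E[min(X, Y) | X + Y = 7] = (2 + 3 + 3) / 3 = 8/3.

8/3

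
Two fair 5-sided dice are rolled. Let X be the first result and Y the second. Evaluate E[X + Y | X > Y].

Outcomes with X > Y: (2,1), (3,1), (3,2), (4,1), (4,2), (4,3), (5,1), (5,2), (5,3), (5,4), each with probability 1/25.
E[X + Y | X > Y] = (3 + 4 + 5 + 5 + 6 + 7 + 6 + 7 + 8 + 9) / 10 = 6.

6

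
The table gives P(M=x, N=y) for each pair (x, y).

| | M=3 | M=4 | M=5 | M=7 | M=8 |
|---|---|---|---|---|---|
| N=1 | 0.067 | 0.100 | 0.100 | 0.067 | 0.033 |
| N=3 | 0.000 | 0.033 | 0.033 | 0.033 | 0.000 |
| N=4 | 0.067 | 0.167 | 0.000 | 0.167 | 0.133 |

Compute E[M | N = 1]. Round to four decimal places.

4.9973

P(N = 1) = 0.367.
Σ M·P over the event = 3·(0.067) + 4·(0.100) + 5·(0.100) + 7·(0.067) + 8·(0.033) = 1.834.
E[M | N = 1] = (1.834) / (0.367) = 4.9973.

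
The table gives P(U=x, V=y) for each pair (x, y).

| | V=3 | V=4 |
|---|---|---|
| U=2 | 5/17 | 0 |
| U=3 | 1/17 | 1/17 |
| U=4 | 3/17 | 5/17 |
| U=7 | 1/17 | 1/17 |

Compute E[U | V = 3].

16/5

P(V = 3) = 10/17.
Σ U·P over the event = 2·(5/17) + 3·(1/17) + 4·(3/17) + 7·(1/17) = 32/17.
E[U | V = 3] = (32/17) / (10/17) = 16/5.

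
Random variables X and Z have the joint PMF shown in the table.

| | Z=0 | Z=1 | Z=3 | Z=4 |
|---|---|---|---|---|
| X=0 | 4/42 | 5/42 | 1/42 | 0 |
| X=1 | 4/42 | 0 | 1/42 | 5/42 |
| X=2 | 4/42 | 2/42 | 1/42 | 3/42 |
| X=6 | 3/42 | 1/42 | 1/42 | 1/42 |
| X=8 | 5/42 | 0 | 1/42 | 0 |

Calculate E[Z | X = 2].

17/10

P(X = 2) = 5/21.
Σ Z·P over the event = 0·(4/42) + 1·(2/42) + 3·(1/42) + 4·(3/42) = 17/42.
E[Z | X = 2] = (17/42) / (5/21) = 17/10.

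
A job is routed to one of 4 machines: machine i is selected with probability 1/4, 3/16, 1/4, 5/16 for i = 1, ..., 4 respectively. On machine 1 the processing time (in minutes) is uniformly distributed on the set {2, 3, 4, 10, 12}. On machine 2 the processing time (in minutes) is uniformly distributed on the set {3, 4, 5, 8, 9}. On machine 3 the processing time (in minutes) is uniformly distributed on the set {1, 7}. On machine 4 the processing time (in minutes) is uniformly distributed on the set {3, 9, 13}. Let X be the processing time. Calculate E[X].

749/120

E[X | machine 1] = (2+3+4+10+12)/5 = 31/5.
E[X | machine 2] = (3+4+5+8+9)/5 = 29/5.
E[X | machine 3] = (1+7)/2 = 4.
E[X | machine 4] = (3+9+13)/3 = 25/3.
E[X] = (1/4)·(31/5) + (3/16)·(29/5) + (1/4)·(4) + (5/16)·(25/3) = 749/120.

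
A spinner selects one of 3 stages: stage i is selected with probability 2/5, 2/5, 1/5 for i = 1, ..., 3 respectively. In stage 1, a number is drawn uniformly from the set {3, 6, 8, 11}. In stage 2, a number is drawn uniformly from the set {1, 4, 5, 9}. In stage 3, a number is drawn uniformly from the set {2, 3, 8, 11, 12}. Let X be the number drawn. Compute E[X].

307/50

E[X | stage 1] = (3+6+8+11)/4 = 7.
E[X | stage 2] = (1+4+5+9)/4 = 19/4.
E[X | stage 3] = (2+3+8+11+12)/5 = 36/5.
E[X] = (2/5)·(7) + (2/5)·(19/4) + (1/5)·(36/5) = 307/50.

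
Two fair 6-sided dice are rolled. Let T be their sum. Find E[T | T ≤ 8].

P(T ≤ 8) = 13/18.
Σ over the event: 2·1/36 + 3·1/18 + 4·1/12 + 5·1/9 + 6·5/36 + 7·1/6 + 8·5/36 = 38/9.
E[T | T ≤ 8] = (38/9) / (13/18) = 76/13.

76/13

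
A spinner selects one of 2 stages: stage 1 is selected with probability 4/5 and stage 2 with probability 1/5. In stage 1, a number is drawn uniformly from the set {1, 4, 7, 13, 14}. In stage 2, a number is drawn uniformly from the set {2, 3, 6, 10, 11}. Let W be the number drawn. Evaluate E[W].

E[W | stage 1] = (1+4+7+13+14)/5 = 39/5.
E[W | stage 2] = (2+3+6+10+11)/5 = 32/5.
By the law of total expectation,
E[W] = (4/5)·(39/5) + (1/5)·(32/5) = 188/25.

188/25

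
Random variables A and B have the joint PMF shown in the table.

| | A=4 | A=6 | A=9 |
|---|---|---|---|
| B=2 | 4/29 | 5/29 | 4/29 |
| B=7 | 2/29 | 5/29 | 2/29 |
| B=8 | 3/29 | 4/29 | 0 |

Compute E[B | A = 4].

46/9

P(A = 4) = 9/29.
Σ B·P over the event = 2·(4/29) + 7·(2/29) + 8·(3/29) = 46/29.
E[B | A = 4] = (46/29) / (9/29) = 46/9.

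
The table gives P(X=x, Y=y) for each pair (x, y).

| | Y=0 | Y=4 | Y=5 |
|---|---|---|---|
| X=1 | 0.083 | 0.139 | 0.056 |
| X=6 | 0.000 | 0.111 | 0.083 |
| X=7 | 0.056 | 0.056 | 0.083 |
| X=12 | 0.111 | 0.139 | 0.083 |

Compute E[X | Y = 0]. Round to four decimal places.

7.2280

P(Y = 0) = 0.250.
Σ X·P over the event = 1·(0.083) + 7·(0.056) + 12·(0.111) = 1.807.
E[X | Y = 0] = (1.807) / (0.250) = 7.2280.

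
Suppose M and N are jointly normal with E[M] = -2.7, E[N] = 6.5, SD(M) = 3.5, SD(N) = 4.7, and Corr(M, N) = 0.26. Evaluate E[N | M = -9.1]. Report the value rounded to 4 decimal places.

E[N | M=x] = μ_N + ρ(σ_N/σ_M)(x − μ_M) for jointly normal variables.
E[N | M=-9.1] = 6.5 + (0.26)·(4.7/3.5)·(-9.1 − (-2.7)) = 6.5 + (0.34914)·(-6.4) = 4.2655.

4.2655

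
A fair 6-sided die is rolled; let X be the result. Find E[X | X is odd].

3

Given X is odd, X is equally likely to be any of {1, 3, 5}.
E[X | X is odd] = (1 + 3 + 5) / 3 = 3.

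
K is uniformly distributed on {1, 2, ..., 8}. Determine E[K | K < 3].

Given K < 3, K is equally likely to be any of {1, 2}.
E[K | K < 3] = (1 + 2) / 2 = 3/2.

3/2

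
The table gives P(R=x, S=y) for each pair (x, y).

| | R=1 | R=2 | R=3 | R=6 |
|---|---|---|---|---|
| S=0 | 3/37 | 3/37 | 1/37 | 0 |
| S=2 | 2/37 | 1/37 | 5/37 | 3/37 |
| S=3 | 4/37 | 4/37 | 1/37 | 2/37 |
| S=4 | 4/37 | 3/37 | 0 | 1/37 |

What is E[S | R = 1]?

32/13

P(R = 1) = 13/37.
Summing S·P(R=x,S=y) over the conditioning event gives 32/37.
E[S | R = 1] = (32/37) / (13/37) = 32/13.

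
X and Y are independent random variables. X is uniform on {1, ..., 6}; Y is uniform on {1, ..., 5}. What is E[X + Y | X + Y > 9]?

31/3

Outcomes with X + Y > 9: (5,5), (6,4), (6,5), each with probability 1/30.
E[X + Y | X + Y > 9] = (10 + 10 + 11) / 3 = 31/3.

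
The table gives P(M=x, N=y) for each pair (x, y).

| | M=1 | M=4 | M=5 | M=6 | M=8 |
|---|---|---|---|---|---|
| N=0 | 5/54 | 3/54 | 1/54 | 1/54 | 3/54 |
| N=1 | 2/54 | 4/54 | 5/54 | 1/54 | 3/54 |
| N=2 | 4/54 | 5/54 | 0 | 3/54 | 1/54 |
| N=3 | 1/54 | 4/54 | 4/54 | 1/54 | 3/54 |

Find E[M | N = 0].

P(N = 0) = 13/54.
Σ M·P over the event = 1·(5/54) + 4·(3/54) + 5·(1/54) + 6·(1/54) + 8·(3/54) = 26/27.
E[M | N = 0] = (26/27) / (13/54) = 4.

4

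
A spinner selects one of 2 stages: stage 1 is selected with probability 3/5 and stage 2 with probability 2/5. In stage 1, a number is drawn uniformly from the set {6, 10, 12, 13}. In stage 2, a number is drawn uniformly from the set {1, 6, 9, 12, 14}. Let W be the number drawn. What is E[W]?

951/100

E[W | stage 1] = (6+10+12+13)/4 = 41/4.
E[W | stage 2] = (1+6+9+12+14)/5 = 42/5.
E[W] = (3/5)·(41/4) + (2/5)·(42/5) = 951/100.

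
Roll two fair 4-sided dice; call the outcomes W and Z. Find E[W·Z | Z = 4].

10

P(Z = 4) = 1/4.
Summing WZ·P(x,y) over outcomes with Z = 4 gives 5/2.
E[W·Z | Z = 4] = (5/2) / (1/4) = 10.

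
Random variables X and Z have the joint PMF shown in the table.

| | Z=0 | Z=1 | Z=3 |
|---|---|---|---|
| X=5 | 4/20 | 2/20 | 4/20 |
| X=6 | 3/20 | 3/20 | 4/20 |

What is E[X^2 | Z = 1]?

P(Z = 1) = 1/4.
Σ X^2·P over the event = 25·(2/20) + 36·(3/20) = 79/10.
E[X^2 | Z = 1] = (79/10) / (1/4) = 158/5.

158/5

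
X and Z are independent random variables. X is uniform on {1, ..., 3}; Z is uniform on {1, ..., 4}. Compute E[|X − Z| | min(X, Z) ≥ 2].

5/6

Outcomes with min(X, Z) ≥ 2: (2,2), (2,3), (2,4), (3,2), (3,3), (3,4), each with probability 1/12.
E[|X − Z| | min(X, Z) ≥ 2] = (0 + 1 + 2 + 1 + 0 + 1) / 6 = 5/6.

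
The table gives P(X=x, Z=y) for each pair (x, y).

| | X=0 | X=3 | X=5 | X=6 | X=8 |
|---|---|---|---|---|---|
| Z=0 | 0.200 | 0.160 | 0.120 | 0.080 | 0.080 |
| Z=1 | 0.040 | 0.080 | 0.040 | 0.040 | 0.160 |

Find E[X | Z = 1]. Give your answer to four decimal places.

P(Z = 1) = 0.360.
Σ X·P over the event = 0·(0.040) + 3·(0.080) + 5·(0.040) + 6·(0.040) + 8·(0.160) = 1.960.
E[X | Z = 1] = (1.960) / (0.360) = 5.4444.

5.4444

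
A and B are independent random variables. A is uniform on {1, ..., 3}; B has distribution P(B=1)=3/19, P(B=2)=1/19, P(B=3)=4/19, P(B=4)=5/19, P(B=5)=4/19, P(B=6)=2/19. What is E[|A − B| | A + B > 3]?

109/50

P(A + B > 3) = 50/57.
Summing |A−B|·P(x,y) over outcomes with A + B > 3 gives 109/57.
E[|A − B| | A + B > 3] = (109/57) / (50/57) = 109/50.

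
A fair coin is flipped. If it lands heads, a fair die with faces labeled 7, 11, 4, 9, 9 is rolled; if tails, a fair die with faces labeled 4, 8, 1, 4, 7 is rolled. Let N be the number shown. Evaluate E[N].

E[N | heads] = (7+11+4+9+9)/5 = 8.
E[N | tails] = (4+8+1+4+7)/5 = 24/5.
By the law of total expectation,
E[N] = (1/2)·(8) + (1/2)·(24/5) = 32/5.

32/5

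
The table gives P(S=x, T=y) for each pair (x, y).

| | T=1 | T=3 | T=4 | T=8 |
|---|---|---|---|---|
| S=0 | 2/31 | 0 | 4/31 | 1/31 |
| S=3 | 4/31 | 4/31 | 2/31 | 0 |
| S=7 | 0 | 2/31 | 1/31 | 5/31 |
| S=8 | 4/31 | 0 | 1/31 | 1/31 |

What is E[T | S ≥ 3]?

15/4

P(S ≥ 3) = 24/31.
Summing T·P(S=x,T=y) over the conditioning event gives 90/31.
E[T | S ≥ 3] = (90/31) / (24/31) = 15/4.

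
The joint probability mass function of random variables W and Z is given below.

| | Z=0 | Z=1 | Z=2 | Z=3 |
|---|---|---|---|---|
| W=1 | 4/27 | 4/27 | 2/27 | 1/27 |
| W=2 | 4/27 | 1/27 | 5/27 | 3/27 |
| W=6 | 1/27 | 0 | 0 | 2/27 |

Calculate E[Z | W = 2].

P(W = 2) = 13/27.
Σ Z·P over the event = 0·(4/27) + 1·(1/27) + 2·(5/27) + 3·(3/27) = 20/27.
E[Z | W = 2] = (20/27) / (13/27) = 20/13.

20/13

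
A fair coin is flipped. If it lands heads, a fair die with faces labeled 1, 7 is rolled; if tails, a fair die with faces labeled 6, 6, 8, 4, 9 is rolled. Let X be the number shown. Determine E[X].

53/10

E[X | heads] = (1+7)/2 = 4.
E[X | tails] = (6+6+8+4+9)/5 = 33/5.
E[X] = (1/2)·(4) + (1/2)·(33/5) = 53/10.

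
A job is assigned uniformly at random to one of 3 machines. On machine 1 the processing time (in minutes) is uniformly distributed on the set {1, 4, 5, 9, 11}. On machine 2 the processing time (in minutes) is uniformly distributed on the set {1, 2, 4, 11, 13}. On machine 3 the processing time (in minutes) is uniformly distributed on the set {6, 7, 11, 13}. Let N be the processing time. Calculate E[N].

E[N | machine 1] = (1+4+5+9+11)/5 = 6.
E[N | machine 2] = (1+2+4+11+13)/5 = 31/5.
E[N | machine 3] = (6+7+11+13)/4 = 37/4.
By the law of total expectation,
E[N] = (1/3)·(6) + (1/3)·(31/5) + (1/3)·(37/4) = 143/20.

143/20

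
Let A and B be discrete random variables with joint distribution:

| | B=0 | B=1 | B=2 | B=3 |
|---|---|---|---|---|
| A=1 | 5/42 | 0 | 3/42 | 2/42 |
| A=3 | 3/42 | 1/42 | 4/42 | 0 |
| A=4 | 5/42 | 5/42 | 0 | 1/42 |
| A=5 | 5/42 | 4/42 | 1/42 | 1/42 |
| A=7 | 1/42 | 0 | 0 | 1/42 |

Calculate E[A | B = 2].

P(B = 2) = 4/21.
Σ A·P over the event = 1·(3/42) + 3·(4/42) + 5·(1/42) = 10/21.
E[A | B = 2] = (10/21) / (4/21) = 5/2.

5/2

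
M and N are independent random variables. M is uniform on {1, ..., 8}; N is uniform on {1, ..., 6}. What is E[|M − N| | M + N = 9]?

Outcomes with M + N = 9: (3,6), (4,5), (5,4), (6,3), (7,2), (8,1), each with probability 1/48.
E[|M − N| | M + N = 9] = (3 + 1 + 1 + 3 + 5 + 7) / 6 = 10/3.

10/3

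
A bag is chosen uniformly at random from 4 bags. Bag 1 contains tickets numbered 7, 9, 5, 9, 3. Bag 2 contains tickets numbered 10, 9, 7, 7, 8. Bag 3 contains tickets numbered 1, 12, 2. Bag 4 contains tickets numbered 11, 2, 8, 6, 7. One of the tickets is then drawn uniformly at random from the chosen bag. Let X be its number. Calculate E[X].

E[X | bag 1] = (7+9+5+9+3)/5 = 33/5.
E[X | bag 2] = (10+9+7+7+8)/5 = 41/5.
E[X | bag 3] = (1+12+2)/3 = 5.
E[X | bag 4] = (11+2+8+6+7)/5 = 34/5.
By the law of total expectation,
E[X] = (1/4)·(33/5) + (1/4)·(41/5) + (1/4)·(5) + (1/4)·(34/5) = 133/20.

133/20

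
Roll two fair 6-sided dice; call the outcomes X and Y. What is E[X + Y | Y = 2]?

11/2

P(Y = 2) = 1/6.
Summing (X+Y)·P(x,y) over outcomes with Y = 2 gives 11/12.
E[X + Y | Y = 2] = (11/12) / (1/6) = 11/2.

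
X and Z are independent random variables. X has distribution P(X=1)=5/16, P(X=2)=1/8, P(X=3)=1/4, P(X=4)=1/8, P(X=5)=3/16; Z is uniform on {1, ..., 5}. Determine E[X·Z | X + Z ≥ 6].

271/22

P(X + Z ≥ 6) = 11/20.
Summing XZ·P(x,y) over outcomes with X + Z ≥ 6 gives 271/40.
E[X·Z | X + Z ≥ 6] = (271/40) / (11/20) = 271/22.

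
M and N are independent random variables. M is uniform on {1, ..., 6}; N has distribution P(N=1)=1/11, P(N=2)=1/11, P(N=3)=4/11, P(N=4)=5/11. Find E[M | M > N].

P(M > N) = 31/66.
Summing M·P(x,y) over outcomes with M > N gives 51/22.
E[M | M > N] = (51/22) / (31/66) = 153/31.

153/31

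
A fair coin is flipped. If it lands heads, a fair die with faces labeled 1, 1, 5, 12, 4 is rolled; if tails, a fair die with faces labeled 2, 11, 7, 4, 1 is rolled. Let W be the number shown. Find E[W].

24/5

E[W | heads] = (1+1+5+12+4)/5 = 23/5.
E[W | tails] = (2+11+7+4+1)/5 = 5.
By the law of total expectation,
E[W] = (1/2)·(23/5) + (1/2)·(5) = 24/5.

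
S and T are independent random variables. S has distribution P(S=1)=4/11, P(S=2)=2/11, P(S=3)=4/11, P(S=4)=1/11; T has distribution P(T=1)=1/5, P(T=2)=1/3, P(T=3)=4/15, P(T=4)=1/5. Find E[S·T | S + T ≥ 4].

P(S + T ≥ 4) = 127/165.
Summing ST·P(x,y) over outcomes with S + T ≥ 4 gives 824/165.
E[S·T | S + T ≥ 4] = (824/165) / (127/165) = 824/127.

824/127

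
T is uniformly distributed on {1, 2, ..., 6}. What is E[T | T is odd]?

Given T is odd, T is equally likely to be any of {1, 3, 5}.
E[T | T is odd] = (1 + 3 + 5) / 3 = 3.

3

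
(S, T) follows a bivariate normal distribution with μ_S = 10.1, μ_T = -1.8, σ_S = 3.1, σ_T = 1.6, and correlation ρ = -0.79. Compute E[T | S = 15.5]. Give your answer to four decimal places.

-4.0018

For a bivariate normal, E[T | S=x] = μ_T + ρ·(σ_T/σ_S)·(x − μ_S).
E[T | S=15.5] = -1.8 + (-0.79)·(1.6/3.1)·(15.5 − (10.1)) = -1.8 + (-0.40774)·(5.4) = -4.0018.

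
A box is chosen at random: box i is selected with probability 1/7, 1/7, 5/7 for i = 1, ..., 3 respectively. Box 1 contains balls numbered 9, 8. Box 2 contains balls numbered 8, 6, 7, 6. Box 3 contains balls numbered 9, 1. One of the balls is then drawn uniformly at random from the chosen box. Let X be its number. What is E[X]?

23/4

E[X | box 1] = (9+8)/2 = 17/2.
E[X | box 2] = (8+6+7+6)/4 = 27/4.
E[X | box 3] = (9+1)/2 = 5.
E[X] = (1/7)·(17/2) + (1/7)·(27/4) + (5/7)·(5) = 23/4.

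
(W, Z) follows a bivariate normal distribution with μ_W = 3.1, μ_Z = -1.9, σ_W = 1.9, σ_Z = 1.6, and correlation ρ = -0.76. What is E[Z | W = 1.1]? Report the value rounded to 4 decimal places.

The regression of Z on W has slope ρ·σ_Z/σ_W and passes through (μ_W, μ_Z).
E[Z | W=1.1] = -1.9 + (-0.76)·(1.6/1.9)·(1.1 − (3.1)) = -1.9 + (-0.64)·(-2) = -0.6200.

-0.6200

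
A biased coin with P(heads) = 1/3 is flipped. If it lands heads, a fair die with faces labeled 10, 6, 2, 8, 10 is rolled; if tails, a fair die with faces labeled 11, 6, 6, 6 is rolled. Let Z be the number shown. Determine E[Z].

217/30

E[Z | heads] = (10+6+2+8+10)/5 = 36/5.
E[Z | tails] = (11+6+6+6)/4 = 29/4.
E[Z] = (1/3)·(36/5) + (2/3)·(29/4) = 217/30.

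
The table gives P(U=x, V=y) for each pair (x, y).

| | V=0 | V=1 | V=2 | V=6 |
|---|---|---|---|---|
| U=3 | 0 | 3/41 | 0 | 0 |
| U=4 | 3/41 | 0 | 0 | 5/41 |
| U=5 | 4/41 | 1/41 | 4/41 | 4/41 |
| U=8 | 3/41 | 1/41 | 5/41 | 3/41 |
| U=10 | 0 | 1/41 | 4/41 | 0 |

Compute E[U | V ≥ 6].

16/3

P(V ≥ 6) = 12/41.
Σ U·P over the event = 4·(5/41) + 5·(4/41) + 8·(3/41) = 64/41.
E[U | V ≥ 6] = (64/41) / (12/41) = 16/3.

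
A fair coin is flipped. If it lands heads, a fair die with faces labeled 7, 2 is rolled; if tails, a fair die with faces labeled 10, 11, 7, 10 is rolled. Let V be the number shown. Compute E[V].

E[V | heads] = (7+2)/2 = 9/2.
E[V | tails] = (10+11+7+10)/4 = 19/2.
By the law of total expectation,
E[V] = (1/2)·(9/2) + (1/2)·(19/2) = 7.

7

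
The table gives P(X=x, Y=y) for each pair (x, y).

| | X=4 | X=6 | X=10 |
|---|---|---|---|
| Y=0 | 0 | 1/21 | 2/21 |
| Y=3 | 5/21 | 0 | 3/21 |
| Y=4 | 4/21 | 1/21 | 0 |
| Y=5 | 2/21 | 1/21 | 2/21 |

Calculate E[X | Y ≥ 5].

34/5

P(Y ≥ 5) = 5/21.
Summing X·P(X=x,Y=y) over the conditioning event gives 34/21.
E[X | Y ≥ 5] = (34/21) / (5/21) = 34/5.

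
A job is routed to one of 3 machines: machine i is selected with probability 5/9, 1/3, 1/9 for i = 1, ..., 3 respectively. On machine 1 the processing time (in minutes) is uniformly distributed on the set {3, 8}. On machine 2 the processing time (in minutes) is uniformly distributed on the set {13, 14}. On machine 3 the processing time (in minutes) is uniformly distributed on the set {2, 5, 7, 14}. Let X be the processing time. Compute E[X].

25/3

E[X | machine 1] = (3+8)/2 = 11/2.
E[X | machine 2] = (13+14)/2 = 27/2.
E[X | machine 3] = (2+5+7+14)/4 = 7.
By the law of total expectation,
E[X] = (5/9)·(11/2) + (1/3)·(27/2) + (1/9)·(7) = 25/3.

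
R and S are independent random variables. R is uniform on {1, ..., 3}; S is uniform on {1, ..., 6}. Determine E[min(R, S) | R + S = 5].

Outcomes with R + S = 5: (1,4), (2,3), (3,2), each with probability 1/18.
E[min(R, S) | R + S = 5] = (1 + 2 + 2) / 3 = 5/3.

5/3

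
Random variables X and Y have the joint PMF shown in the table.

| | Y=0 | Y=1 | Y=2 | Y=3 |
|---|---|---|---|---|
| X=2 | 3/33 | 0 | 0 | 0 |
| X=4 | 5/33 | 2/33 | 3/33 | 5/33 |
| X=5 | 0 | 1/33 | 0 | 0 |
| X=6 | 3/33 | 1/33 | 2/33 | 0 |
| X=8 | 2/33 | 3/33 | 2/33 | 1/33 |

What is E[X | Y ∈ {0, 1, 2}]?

143/27

P(Y ∈ {0, 1, 2}) = 9/11.
Summing X·P(X=x,Y=y) over the conditioning event gives 13/3.
E[X | Y ∈ {0, 1, 2}] = (13/3) / (9/11) = 143/27.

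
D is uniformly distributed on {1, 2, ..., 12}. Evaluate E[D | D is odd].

6

Given D is odd, D is equally likely to be any of {1, 3, 5, 7, 9, 11}.
E[D | D is odd] = (1 + 3 + 5 + 7 + 9 + 11) / 6 = 6.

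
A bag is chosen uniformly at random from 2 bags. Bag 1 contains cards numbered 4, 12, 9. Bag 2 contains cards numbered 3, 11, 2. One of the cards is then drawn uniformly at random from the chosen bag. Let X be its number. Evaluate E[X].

E[X | bag 1] = (4+12+9)/3 = 25/3.
E[X | bag 2] = (3+11+2)/3 = 16/3.
By the law of total expectation,
E[X] = (1/2)·(25/3) + (1/2)·(16/3) = 41/6.

41/6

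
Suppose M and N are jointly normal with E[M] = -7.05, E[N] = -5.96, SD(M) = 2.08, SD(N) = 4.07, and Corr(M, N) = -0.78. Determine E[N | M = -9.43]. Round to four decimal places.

-2.3275

For a bivariate normal, E[N | M=x] = μ_N + ρ·(σ_N/σ_M)·(x − μ_M).
E[N | M=-9.43] = -5.96 + (-0.78)·(4.07/2.08)·(-9.43 − (-7.05)) = -5.96 + (-1.52625)·(-2.38) = -2.3275.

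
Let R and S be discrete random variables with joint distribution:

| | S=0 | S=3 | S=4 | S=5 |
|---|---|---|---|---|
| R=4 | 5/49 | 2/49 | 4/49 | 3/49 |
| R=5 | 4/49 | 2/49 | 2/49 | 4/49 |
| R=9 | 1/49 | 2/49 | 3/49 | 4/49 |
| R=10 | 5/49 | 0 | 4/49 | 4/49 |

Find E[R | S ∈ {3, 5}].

P(S ∈ {3, 5}) = 3/7.
Σ R·P over the event = 4·(2/49) + 4·(3/49) + 5·(2/49) + 5·(4/49) + 9·(2/49) + 9·(4/49) + 10·(4/49) = 144/49.
E[R | S ∈ {3, 5}] = (144/49) / (3/7) = 48/7.

48/7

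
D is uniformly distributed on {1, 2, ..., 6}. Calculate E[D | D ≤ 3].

2

Given D ≤ 3, D is equally likely to be any of {1, 2, 3}.
E[D | D ≤ 3] = (1 + 2 + 3) / 3 = 2.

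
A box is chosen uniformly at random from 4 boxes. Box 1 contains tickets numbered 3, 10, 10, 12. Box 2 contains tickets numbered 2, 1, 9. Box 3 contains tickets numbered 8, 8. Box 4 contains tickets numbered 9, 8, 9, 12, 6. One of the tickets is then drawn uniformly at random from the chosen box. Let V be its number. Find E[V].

E[V | box 1] = (3+10+10+12)/4 = 35/4.
E[V | box 2] = (2+1+9)/3 = 4.
E[V | box 3] = (8+8)/2 = 8.
E[V | box 4] = (9+8+9+12+6)/5 = 44/5.
E[V] = (1/4)·(35/4) + (1/4)·(4) + (1/4)·(8) + (1/4)·(44/5) = 591/80.

591/80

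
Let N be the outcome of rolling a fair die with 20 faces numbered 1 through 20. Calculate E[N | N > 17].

19

Given N > 17, N is equally likely to be any of {18, 19, 20}.
E[N | N > 17] = (18 + 19 + 20) / 3 = 19.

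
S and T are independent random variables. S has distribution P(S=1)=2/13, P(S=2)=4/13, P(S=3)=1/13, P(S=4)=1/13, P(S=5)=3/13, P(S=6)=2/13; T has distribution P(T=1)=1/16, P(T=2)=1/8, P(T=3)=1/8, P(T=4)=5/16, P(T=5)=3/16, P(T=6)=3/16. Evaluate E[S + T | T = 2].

P(T = 2) = 1/8.
Summing (S+T)·P(x,y) over outcomes with T = 2 gives 35/52.
E[S + T | T = 2] = (35/52) / (1/8) = 70/13.

70/13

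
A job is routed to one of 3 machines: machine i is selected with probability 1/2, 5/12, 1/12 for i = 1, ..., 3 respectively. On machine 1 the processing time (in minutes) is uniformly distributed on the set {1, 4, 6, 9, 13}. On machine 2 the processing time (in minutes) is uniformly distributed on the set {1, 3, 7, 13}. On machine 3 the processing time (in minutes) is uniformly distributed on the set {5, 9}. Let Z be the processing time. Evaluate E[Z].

383/60

E[Z | machine 1] = (1+4+6+9+13)/5 = 33/5.
E[Z | machine 2] = (1+3+7+13)/4 = 6.
E[Z | machine 3] = (5+9)/2 = 7.
By the law of total expectation,
E[Z] = (1/2)·(33/5) + (5/12)·(6) + (1/12)·(7) = 383/60.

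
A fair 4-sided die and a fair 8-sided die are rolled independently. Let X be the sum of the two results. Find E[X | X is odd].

7

P(X is odd) = 1/2.
Σ over the event: 3·1/16 + 5·1/8 + 7·1/8 + 9·1/8 + 11·1/16 = 7/2.
E[X | X is odd] = (7/2) / (1/2) = 7.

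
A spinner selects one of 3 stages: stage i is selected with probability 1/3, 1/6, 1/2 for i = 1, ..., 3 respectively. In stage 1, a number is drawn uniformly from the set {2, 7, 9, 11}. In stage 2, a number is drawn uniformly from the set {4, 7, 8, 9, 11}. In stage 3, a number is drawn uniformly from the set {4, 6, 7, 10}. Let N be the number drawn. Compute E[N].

E[N | stage 1] = (2+7+9+11)/4 = 29/4.
E[N | stage 2] = (4+7+8+9+11)/5 = 39/5.
E[N | stage 3] = (4+6+7+10)/4 = 27/4.
E[N] = (1/3)·(29/4) + (1/6)·(39/5) + (1/2)·(27/4) = 851/120.

851/120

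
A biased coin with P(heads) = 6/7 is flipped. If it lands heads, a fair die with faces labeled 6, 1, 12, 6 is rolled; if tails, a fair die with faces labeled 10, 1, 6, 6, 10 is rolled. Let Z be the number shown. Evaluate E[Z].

63/10

E[Z | heads] = (6+1+12+6)/4 = 25/4.
E[Z | tails] = (10+1+6+6+10)/5 = 33/5.
E[Z] = (6/7)·(25/4) + (1/7)·(33/5) = 63/10.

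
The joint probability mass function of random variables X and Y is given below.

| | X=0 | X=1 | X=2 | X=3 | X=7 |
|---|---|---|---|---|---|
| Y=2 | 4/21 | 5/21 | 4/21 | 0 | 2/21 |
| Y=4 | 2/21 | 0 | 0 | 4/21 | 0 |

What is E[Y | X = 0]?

8/3

P(X = 0) = 2/7.
Σ Y·P over the event = 2·(4/21) + 4·(2/21) = 16/21.
E[Y | X = 0] = (16/21) / (2/7) = 8/3.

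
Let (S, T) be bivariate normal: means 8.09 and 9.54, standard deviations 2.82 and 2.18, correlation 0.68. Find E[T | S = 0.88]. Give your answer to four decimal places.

E[T | S=x] = μ_T + ρ(σ_T/σ_S)(x − μ_S) for jointly normal variables.
E[T | S=0.88] = 9.54 + (0.68)·(2.18/2.82)·(0.88 − (8.09)) = 9.54 + (0.52567)·(-7.21) = 5.7499.

5.7499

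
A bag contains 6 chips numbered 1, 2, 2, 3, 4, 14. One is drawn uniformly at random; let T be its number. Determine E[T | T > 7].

P(T > 7) = 1/6.
Σ over the event: 14·1/6 = 7/3.
E[T | T > 7] = (7/3) / (1/6) = 14.

14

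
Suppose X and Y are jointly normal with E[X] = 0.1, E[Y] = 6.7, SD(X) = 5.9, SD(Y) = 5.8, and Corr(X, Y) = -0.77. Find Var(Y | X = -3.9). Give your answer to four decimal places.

The conditional variance in a bivariate normal is σ_Y²(1 − ρ²), independent of x.
Var(Y | X=-3.9) = (5.8)²·(1 − (-0.77)²) = 33.64·0.4071 = 13.6948.

13.6948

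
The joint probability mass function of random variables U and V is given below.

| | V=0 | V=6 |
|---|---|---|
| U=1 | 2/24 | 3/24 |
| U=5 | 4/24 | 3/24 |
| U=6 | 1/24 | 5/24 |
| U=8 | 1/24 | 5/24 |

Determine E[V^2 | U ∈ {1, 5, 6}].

P(U ∈ {1, 5, 6}) = 3/4.
Σ V^2·P over the event = 0·(2/24) + 36·(3/24) + 0·(4/24) + 36·(3/24) + 0·(1/24) + 36·(5/24) = 33/2.
E[V^2 | U ∈ {1, 5, 6}] = (33/2) / (3/4) = 22.

22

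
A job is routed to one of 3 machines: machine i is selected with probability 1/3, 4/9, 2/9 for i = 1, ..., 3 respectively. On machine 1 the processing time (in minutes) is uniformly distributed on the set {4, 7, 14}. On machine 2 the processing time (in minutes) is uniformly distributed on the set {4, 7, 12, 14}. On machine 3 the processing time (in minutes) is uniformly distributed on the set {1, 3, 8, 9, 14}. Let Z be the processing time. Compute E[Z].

76/9

E[Z | machine 1] = (4+7+14)/3 = 25/3.
E[Z | machine 2] = (4+7+12+14)/4 = 37/4.
E[Z | machine 3] = (1+3+8+9+14)/5 = 7.
E[Z] = (1/3)·(25/3) + (4/9)·(37/4) + (2/9)·(7) = 76/9.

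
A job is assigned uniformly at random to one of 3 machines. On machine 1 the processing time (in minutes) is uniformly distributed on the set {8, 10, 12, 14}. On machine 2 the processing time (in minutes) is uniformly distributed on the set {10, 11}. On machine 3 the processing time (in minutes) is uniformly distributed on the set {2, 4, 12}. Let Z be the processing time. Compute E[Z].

55/6

E[Z | machine 1] = (8+10+12+14)/4 = 11.
E[Z | machine 2] = (10+11)/2 = 21/2.
E[Z | machine 3] = (2+4+12)/3 = 6.
E[Z] = (1/3)·(11) + (1/3)·(21/2) + (1/3)·(6) = 55/6.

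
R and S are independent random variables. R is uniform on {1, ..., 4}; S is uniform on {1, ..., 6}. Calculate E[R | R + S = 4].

2

P(R + S = 4) = 1/8.
Summing R·P(x,y) over outcomes with R + S = 4 gives 1/4.
E[R | R + S = 4] = (1/4) / (1/8) = 2.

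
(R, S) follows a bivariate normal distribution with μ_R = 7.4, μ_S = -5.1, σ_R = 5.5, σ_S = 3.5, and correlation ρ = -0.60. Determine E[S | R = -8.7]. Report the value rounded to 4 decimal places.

1.0473

E[S | R=x] = μ_S + ρ(σ_S/σ_R)(x − μ_R) for jointly normal variables.
E[S | R=-8.7] = -5.1 + (-0.60)·(3.5/5.5)·(-8.7 − (7.4)) = -5.1 + (-0.38182)·(-16.1) = 1.0473.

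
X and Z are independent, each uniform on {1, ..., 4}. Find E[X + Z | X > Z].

5

Outcomes with X > Z: (2,1), (3,1), (3,2), (4,1), (4,2), (4,3), each with probability 1/16.
E[X + Z | X > Z] = (3 + 4 + 5 + 5 + 6 + 7) / 6 = 5.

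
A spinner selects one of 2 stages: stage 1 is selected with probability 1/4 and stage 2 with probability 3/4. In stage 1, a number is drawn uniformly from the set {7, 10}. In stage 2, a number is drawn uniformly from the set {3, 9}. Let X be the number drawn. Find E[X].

E[X | stage 1] = (7+10)/2 = 17/2.
E[X | stage 2] = (3+9)/2 = 6.
E[X] = (1/4)·(17/2) + (3/4)·(6) = 53/8.

53/8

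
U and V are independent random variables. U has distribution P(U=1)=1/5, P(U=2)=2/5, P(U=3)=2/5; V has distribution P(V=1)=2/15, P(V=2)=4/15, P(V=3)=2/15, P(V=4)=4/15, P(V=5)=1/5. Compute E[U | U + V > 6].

P(U + V > 6) = 4/15.
Summing U·P(x,y) over outcomes with U + V > 6 gives 18/25.
E[U | U + V > 6] = (18/25) / (4/15) = 27/10.

27/10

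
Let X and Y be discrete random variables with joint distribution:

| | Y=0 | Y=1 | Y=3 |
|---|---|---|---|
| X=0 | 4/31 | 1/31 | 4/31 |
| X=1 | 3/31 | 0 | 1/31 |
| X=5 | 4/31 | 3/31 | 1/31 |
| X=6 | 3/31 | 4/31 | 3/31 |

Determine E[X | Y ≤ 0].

41/14

P(Y ≤ 0) = 14/31.
Σ X·P over the event = 0·(4/31) + 1·(3/31) + 5·(4/31) + 6·(3/31) = 41/31.
E[X | Y ≤ 0] = (41/31) / (14/31) = 41/14.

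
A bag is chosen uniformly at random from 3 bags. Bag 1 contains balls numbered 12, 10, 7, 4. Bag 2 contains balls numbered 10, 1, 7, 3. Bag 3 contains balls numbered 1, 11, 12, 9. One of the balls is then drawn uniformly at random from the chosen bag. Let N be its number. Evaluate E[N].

E[N | bag 1] = (12+10+7+4)/4 = 33/4.
E[N | bag 2] = (10+1+7+3)/4 = 21/4.
E[N | bag 3] = (1+11+12+9)/4 = 33/4.
By the law of total expectation,
E[N] = (1/3)·(33/4) + (1/3)·(21/4) + (1/3)·(33/4) = 29/4.

29/4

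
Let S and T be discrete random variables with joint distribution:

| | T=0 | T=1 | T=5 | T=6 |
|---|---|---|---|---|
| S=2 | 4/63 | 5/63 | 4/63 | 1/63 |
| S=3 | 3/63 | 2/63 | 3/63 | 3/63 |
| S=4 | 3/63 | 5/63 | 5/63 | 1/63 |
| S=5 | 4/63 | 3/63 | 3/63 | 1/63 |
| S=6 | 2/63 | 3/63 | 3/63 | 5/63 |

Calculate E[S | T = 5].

P(T = 5) = 2/7.
Σ S·P over the event = 2·(4/63) + 3·(3/63) + 4·(5/63) + 5·(3/63) + 6·(3/63) = 10/9.
E[S | T = 5] = (10/9) / (2/7) = 35/9.

35/9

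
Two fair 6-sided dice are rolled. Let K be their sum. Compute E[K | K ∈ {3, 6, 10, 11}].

P(K ∈ {3, 6, 10, 11}) = 1/3.
Σ over the event: 3·1/18 + 6·5/36 + 10·1/12 + 11·1/18 = 22/9.
E[K | K ∈ {3, 6, 10, 11}] = (22/9) / (1/3) = 22/3.

22/3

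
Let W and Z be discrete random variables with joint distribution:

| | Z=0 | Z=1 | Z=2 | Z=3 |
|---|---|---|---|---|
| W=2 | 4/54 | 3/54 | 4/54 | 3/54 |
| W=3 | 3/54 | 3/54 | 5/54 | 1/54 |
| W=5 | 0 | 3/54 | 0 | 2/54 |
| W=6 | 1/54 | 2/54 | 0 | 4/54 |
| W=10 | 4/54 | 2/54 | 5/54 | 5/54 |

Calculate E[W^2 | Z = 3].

P(Z = 3) = 5/18.
Σ W^2·P over the event = 4·(3/54) + 9·(1/54) + 25·(2/54) + 36·(4/54) + 100·(5/54) = 715/54.
E[W^2 | Z = 3] = (715/54) / (5/18) = 143/3.

143/3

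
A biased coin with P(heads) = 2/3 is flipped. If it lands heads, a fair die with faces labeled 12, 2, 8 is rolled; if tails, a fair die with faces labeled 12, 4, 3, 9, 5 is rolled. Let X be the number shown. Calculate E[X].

E[X | heads] = (12+2+8)/3 = 22/3.
E[X | tails] = (12+4+3+9+5)/5 = 33/5.
By the law of total expectation,
E[X] = (2/3)·(22/3) + (1/3)·(33/5) = 319/45.

319/45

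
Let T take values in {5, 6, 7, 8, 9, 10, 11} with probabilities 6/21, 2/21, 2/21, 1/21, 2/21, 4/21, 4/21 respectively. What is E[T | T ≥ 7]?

P(T ≥ 7) = 13/21.
Σ over the event: 7·2/21 + 8·1/21 + 9·2/21 + 10·4/21 + 11·4/21 = 124/21.
E[T | T ≥ 7] = (124/21) / (13/21) = 124/13.

124/13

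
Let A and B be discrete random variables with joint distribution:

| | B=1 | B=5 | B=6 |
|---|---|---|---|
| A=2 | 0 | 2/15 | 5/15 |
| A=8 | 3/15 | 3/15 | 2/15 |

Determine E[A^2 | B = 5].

P(B = 5) = 1/3.
Σ A^2·P over the event = 4·(2/15) + 64·(3/15) = 40/3.
E[A^2 | B = 5] = (40/3) / (1/3) = 40.

40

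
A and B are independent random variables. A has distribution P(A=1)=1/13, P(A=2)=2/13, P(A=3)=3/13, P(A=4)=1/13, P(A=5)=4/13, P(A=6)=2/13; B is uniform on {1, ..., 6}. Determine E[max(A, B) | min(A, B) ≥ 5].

17/3

P(min(A, B) ≥ 5) = 2/13.
Summing max(A,B)·P(x,y) over outcomes with min(A, B) ≥ 5 gives 34/39.
E[max(A, B) | min(A, B) ≥ 5] = (34/39) / (2/13) = 17/3.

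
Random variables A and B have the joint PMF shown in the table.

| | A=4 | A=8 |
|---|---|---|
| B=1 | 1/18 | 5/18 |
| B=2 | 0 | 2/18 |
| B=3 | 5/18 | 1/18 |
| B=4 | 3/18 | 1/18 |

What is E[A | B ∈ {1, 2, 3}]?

P(B ∈ {1, 2, 3}) = 7/9.
Summing A·P(A=x,B=y) over the conditioning event gives 44/9.
E[A | B ∈ {1, 2, 3}] = (44/9) / (7/9) = 44/7.

44/7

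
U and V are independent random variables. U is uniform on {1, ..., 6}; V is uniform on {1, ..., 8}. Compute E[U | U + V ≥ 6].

P(U + V ≥ 6) = 19/24.
Summing U·P(x,y) over outcomes with U + V ≥ 6 gives 37/12.
E[U | U + V ≥ 6] = (37/12) / (19/24) = 74/19.

74/19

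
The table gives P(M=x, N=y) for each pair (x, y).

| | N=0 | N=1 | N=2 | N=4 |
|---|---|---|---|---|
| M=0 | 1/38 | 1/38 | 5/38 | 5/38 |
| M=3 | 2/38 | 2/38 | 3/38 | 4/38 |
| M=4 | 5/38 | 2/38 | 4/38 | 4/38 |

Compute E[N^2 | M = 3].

P(M = 3) = 11/38.
Σ N^2·P over the event = 0·(2/38) + 1·(2/38) + 4·(3/38) + 16·(4/38) = 39/19.
E[N^2 | M = 3] = (39/19) / (11/38) = 78/11.

78/11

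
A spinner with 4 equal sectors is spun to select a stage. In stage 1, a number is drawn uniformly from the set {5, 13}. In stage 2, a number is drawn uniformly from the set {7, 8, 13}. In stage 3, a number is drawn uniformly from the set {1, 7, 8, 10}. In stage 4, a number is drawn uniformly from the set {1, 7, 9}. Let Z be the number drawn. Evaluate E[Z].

61/8

E[Z | stage 1] = (5+13)/2 = 9.
E[Z | stage 2] = (7+8+13)/3 = 28/3.
E[Z | stage 3] = (1+7+8+10)/4 = 13/2.
E[Z | stage 4] = (1+7+9)/3 = 17/3.
By the law of total expectation,
E[Z] = (1/4)·(9) + (1/4)·(28/3) + (1/4)·(13/2) + (1/4)·(17/3) = 61/8.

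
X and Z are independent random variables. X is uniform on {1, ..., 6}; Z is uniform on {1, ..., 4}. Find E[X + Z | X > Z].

P(X > Z) = 7/12.
Summing (X+Z)·P(x,y) over outcomes with X > Z gives 47/12.
E[X + Z | X > Z] = (47/12) / (7/12) = 47/7.

47/7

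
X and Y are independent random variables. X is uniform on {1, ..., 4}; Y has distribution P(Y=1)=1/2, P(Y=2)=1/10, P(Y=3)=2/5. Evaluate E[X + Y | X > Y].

33/7

P(X > Y) = 21/40.
Summing (X+Y)·P(x,y) over outcomes with X > Y gives 99/40.
E[X + Y | X > Y] = (99/40) / (21/40) = 33/7.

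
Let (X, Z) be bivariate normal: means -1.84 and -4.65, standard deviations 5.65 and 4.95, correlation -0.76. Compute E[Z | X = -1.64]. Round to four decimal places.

For a bivariate normal, E[Z | X=x] = μ_Z + ρ·(σ_Z/σ_X)·(x − μ_X).
E[Z | X=-1.64] = -4.65 + (-0.76)·(4.95/5.65)·(-1.64 − (-1.84)) = -4.65 + (-0.66584)·(0.2) = -4.7832.

-4.7832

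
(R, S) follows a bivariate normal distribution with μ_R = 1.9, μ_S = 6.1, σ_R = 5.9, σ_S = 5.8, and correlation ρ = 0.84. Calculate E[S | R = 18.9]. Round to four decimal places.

20.1380

For a bivariate normal, E[S | R=x] = μ_S + ρ·(σ_S/σ_R)·(x − μ_R).
E[S | R=18.9] = 6.1 + (0.84)·(5.8/5.9)·(18.9 − (1.9)) = 6.1 + (0.825763)·(17) = 20.1380.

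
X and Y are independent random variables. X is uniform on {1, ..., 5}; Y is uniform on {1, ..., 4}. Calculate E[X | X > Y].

Outcomes with X > Y: (2,1), (3,1), (3,2), (4,1), (4,2), (4,3), (5,1), (5,2), (5,3), (5,4), each with probability 1/20.
E[X | X > Y] = (2 + 3 + 3 + 4 + 4 + 4 + 5 + 5 + 5 + 5) / 10 = 4.

4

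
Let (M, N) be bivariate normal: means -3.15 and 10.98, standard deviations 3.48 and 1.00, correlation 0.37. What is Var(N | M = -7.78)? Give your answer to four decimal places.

The conditional variance in a bivariate normal is σ_N²(1 − ρ²), independent of x.
Var(N | M=-7.78) = (1.00)²·(1 − (0.37)²) = 1·0.8631 = 0.8631.

0.8631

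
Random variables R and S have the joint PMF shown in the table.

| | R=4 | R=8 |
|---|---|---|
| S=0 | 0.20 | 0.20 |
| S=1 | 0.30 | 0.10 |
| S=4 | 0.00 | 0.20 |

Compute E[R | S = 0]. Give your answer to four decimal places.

P(S = 0) = 0.40.
Σ R·P over the event = 4·(0.20) + 8·(0.20) = 2.40.
E[R | S = 0] = (2.40) / (0.40) = 6.0000.

6.0000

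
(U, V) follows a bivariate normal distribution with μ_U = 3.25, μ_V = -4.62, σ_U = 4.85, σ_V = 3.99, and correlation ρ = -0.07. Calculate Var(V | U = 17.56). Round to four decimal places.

15.8421

Var(V | U=x) = (1 − ρ²)·σ_V².
Var(V | U=17.56) = (3.99)²·(1 − (-0.07)²) = 15.9201·0.9951 = 15.8421.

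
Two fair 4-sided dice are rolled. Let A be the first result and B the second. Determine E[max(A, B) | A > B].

Outcomes with A > B: (2,1), (3,1), (3,2), (4,1), (4,2), (4,3), each with probability 1/16.
E[max(A, B) | A > B] = (2 + 3 + 3 + 4 + 4 + 4) / 6 = 10/3.

10/3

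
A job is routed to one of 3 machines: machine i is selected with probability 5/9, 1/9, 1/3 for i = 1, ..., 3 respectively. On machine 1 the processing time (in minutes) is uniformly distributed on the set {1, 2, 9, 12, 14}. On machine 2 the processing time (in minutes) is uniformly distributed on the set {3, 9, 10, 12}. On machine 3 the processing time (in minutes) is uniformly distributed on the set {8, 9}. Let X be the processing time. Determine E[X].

E[X | machine 1] = (1+2+9+12+14)/5 = 38/5.
E[X | machine 2] = (3+9+10+12)/4 = 17/2.
E[X | machine 3] = (8+9)/2 = 17/2.
By the law of total expectation,
E[X] = (5/9)·(38/5) + (1/9)·(17/2) + (1/3)·(17/2) = 8.

8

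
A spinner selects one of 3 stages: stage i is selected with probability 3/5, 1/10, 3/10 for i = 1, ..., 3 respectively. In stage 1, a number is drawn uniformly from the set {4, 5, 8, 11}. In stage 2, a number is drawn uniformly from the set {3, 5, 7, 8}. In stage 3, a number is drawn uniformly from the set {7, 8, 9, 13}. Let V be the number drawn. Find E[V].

E[V | stage 1] = (4+5+8+11)/4 = 7.
E[V | stage 2] = (3+5+7+8)/4 = 23/4.
E[V | stage 3] = (7+8+9+13)/4 = 37/4.
E[V] = (3/5)·(7) + (1/10)·(23/4) + (3/10)·(37/4) = 151/20.

151/20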